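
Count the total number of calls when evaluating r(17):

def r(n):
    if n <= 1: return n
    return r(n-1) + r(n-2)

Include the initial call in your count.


Let C(n) = total calls for r(n)
C(0) = 1, C(1) = 1
C(2) = 1 + C(1) + C(0) = 1 + 1 + 1 = 3
C(3) = 1 + C(2) + C(1) = 1 + 3 + 1 = 5
C(4) = 1 + C(3) + C(2) = 1 + 5 + 3 = 9
C(5) = 1 + C(4) + C(3) = 1 + 9 + 5 = 15
C(6) = 1 + C(5) + C(4) = 1 + 15 + 9 = 25
C(7) = 1 + C(6) + C(5) = 1 + 25 + 15 = 41
C(8) = 1 + C(7) + C(6) = 1 + 41 + 25 = 67
C(9) = 1 + C(8) + C(7) = 1 + 67 + 41 = 109
C(10) = 1 + C(9) + C(8) = 1 + 109 + 67 = 177
C(11) = 1 + C(10) + C(9) = 1 + 177 + 109 = 287
C(12) = 1 + C(11) + C(10) = 1 + 287 + 177 = 465
C(13) = 1 + C(12) + C(11) = 1 + 465 + 287 = 753
C(14) = 1 + C(13) + C(12) = 1 + 753 + 465 = 1219
C(15) = 1 + C(14) + C(13) = 1 + 1219 + 753 = 1973
C(16) = 1 + C(15) + C(14) = 1 + 1973 + 1219 = 3193
C(17) = 1 + C(16) + C(15) = 1 + 3193 + 1973 = 5167

5167


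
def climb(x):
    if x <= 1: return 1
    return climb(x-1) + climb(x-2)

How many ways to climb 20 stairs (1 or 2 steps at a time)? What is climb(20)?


Building up from base cases:
climb(0) = 1
climb(1) = 1
climb(2) = climb(1) + climb(0) = 1 + 1 = 2
climb(3) = climb(2) + climb(1) = 2 + 1 = 3
climb(4) = climb(3) + climb(2) = 3 + 2 = 5
climb(5) = climb(4) + climb(3) = 5 + 3 = 8
climb(6) = climb(5) + climb(4) = 8 + 5 = 13
climb(7) = climb(6) + climb(5) = 13 + 8 = 21
climb(8) = climb(7) + climb(6) = 21 + 13 = 34
climb(9) = climb(8) + climb(7) = 34 + 21 = 55
climb(10) = climb(9) + climb(8) = 55 + 34 = 89
climb(11) = climb(10) + climb(9) = 89 + 55 = 144
climb(12) = climb(11) + climb(10) = 144 + 89 = 233
climb(13) = climb(12) + climb(11) = 233 + 144 = 377
climb(14) = climb(13) + climb(12) = 377 + 233 = 610
climb(15) = climb(14) + climb(13) = 610 + 377 = 987
climb(16) = climb(15) + climb(14) = 987 + 610 = 1597
climb(17) = climb(16) + climb(15) = 1597 + 987 = 2584
climb(18) = climb(17) + climb(16) = 2584 + 1597 = 4181
climb(19) = climb(18) + climb(17) = 4181 + 2584 = 6765
climb(20) = climb(19) + climb(18) = 6765 + 4181 = 10946

10946


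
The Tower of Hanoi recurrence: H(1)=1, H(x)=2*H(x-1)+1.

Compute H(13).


H(13) = 2 * H(12) + 1
H(12) = 2 * H(11) + 1
H(11) = 2 * H(10) + 1
H(10) = 2 * H(9) + 1
H(9) = 2 * H(8) + 1
H(8) = 2 * H(7) + 1
H(7) = 2 * H(6) + 1
H(6) = 2 * H(5) + 1
H(5) = 2 * H(4) + 1
H(4) = 2 * H(3) + 1
H(3) = 2 * H(2) + 1
H(2) = 2 * H(1) + 1
H(1) = 1  (base case)
H(2) = 2 * 1 + 1 = 3
H(3) = 2 * 3 + 1 = 7
H(4) = 2 * 7 + 1 = 15
H(5) = 2 * 15 + 1 = 31
H(6) = 2 * 31 + 1 = 63
H(7) = 2 * 63 + 1 = 127
H(8) = 2 * 127 + 1 = 255
H(9) = 2 * 255 + 1 = 511
H(10) = 2 * 511 + 1 = 1023
H(11) = 2 * 1023 + 1 = 2047
H(12) = 2 * 2047 + 1 = 4095
H(13) = 2 * 4095 + 1 = 8191

8191


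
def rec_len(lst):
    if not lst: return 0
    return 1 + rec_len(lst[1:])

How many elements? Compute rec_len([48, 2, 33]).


rec_len([48, 2, 33]) = 1 + rec_len([2, 33])
rec_len([2, 33]) = 1 + rec_len([33])
rec_len([33]) = 1 + rec_len([])
rec_len([]) = 0  (base case)
Unwinding: 1 + 1 + 1 + 0 = 3

3


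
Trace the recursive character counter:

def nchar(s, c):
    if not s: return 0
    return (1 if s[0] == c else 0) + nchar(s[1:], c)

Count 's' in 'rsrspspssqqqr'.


s[0]='r' != 's' -> 0
s[0]='s' == 's' -> 1
s[0]='r' != 's' -> 0
s[0]='s' == 's' -> 1
s[0]='p' != 's' -> 0
s[0]='s' == 's' -> 1
s[0]='p' != 's' -> 0
s[0]='s' == 's' -> 1
s[0]='s' == 's' -> 1
s[0]='q' != 's' -> 0
s[0]='q' != 's' -> 0
s[0]='q' != 's' -> 0
s[0]='r' != 's' -> 0
Sum: 0 + 1 + 0 + 1 + 0 + 1 + 0 + 1 + 1 + 0 + 0 + 0 + 0 = 5

5


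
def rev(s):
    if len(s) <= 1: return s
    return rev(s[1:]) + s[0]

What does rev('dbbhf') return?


rev('dbbhf') = rev('bbhf') + 'd'
rev('bbhf') = rev('bhf') + 'b'
rev('bhf') = rev('hf') + 'b'
rev('hf') = rev('f') + 'h'
rev('f') = 'f'  (base case)
Concatenating: 'f' + 'h' + 'b' + 'b' + 'd' = 'fhbbd'

fhbbd


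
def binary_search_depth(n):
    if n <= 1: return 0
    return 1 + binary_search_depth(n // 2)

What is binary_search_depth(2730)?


2730 / 2 = 1365
1365 / 2 = 682
682 / 2 = 341
341 / 2 = 170
170 / 2 = 85
85 / 2 = 42
42 / 2 = 21
21 / 2 = 10
10 / 2 = 5
5 / 2 = 2
2 / 2 = 1
Reached 1 after 11 halvings

11


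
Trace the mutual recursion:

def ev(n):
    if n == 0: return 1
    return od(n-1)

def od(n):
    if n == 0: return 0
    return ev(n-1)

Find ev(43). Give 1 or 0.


ev(43) = od(42)
od(42) = ev(41)
ev(41) = od(40)
od(40) = ev(39)
ev(39) = od(38)
od(38) = ev(37)
ev(37) = od(36)
od(36) = ev(35)
ev(35) = od(34)
od(34) = ev(33)
ev(33) = od(32)
od(32) = ev(31)
ev(31) = od(30)
od(30) = ev(29)
ev(29) = od(28)
od(28) = ev(27)
ev(27) = od(26)
od(26) = ev(25)
ev(25) = od(24)
od(24) = ev(23)
ev(23) = od(22)
od(22) = ev(21)
ev(21) = od(20)
od(20) = ev(19)
ev(19) = od(18)
od(18) = ev(17)
ev(17) = od(16)
od(16) = ev(15)
ev(15) = od(14)
od(14) = ev(13)
ev(13) = od(12)
od(12) = ev(11)
ev(11) = od(10)
od(10) = ev(9)
ev(9) = od(8)
od(8) = ev(7)
ev(7) = od(6)
od(6) = ev(5)
ev(5) = od(4)
od(4) = ev(3)
ev(3) = od(2)
od(2) = ev(1)
ev(1) = od(0)
od(0) = 0  (base case)
Result: 0

0


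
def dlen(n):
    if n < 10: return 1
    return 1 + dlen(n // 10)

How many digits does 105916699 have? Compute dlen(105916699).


dlen(105916699) = 1 + dlen(10591669)
dlen(10591669) = 1 + dlen(1059166)
dlen(1059166) = 1 + dlen(105916)
dlen(105916) = 1 + dlen(10591)
dlen(10591) = 1 + dlen(1059)
dlen(1059) = 1 + dlen(105)
dlen(105) = 1 + dlen(10)
dlen(10) = 1 + dlen(1)
dlen(1) = 1  (base case: 1 < 10)
Unwinding: 1 + 1 + 1 + 1 + 1 + 1 + 1 + 1 + 1 = 9

9


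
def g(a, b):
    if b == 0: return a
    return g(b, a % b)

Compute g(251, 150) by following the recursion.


g(251, 150) = g(150, 101)
g(150, 101) = g(101, 49)
g(101, 49) = g(49, 3)
g(49, 3) = g(3, 1)
g(3, 1) = g(1, 0)
g(1, 0) = 1  (base case)

1


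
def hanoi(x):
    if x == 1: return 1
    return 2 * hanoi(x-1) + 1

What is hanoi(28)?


hanoi(28) = 2 * hanoi(27) + 1
hanoi(27) = 2 * hanoi(26) + 1
hanoi(26) = 2 * hanoi(25) + 1
hanoi(25) = 2 * hanoi(24) + 1
hanoi(24) = 2 * hanoi(23) + 1
hanoi(23) = 2 * hanoi(22) + 1
hanoi(22) = 2 * hanoi(21) + 1
hanoi(21) = 2 * hanoi(20) + 1
hanoi(20) = 2 * hanoi(19) + 1
hanoi(19) = 2 * hanoi(18) + 1
hanoi(18) = 2 * hanoi(17) + 1
hanoi(17) = 2 * hanoi(16) + 1
hanoi(16) = 2 * hanoi(15) + 1
hanoi(15) = 2 * hanoi(14) + 1
hanoi(14) = 2 * hanoi(13) + 1
hanoi(13) = 2 * hanoi(12) + 1
hanoi(12) = 2 * hanoi(11) + 1
hanoi(11) = 2 * hanoi(10) + 1
hanoi(10) = 2 * hanoi(9) + 1
hanoi(9) = 2 * hanoi(8) + 1
hanoi(8) = 2 * hanoi(7) + 1
hanoi(7) = 2 * hanoi(6) + 1
hanoi(6) = 2 * hanoi(5) + 1
hanoi(5) = 2 * hanoi(4) + 1
hanoi(4) = 2 * hanoi(3) + 1
hanoi(3) = 2 * hanoi(2) + 1
hanoi(2) = 2 * hanoi(1) + 1
hanoi(1) = 1  (base case)
hanoi(2) = 2 * 1 + 1 = 3
hanoi(3) = 2 * 3 + 1 = 7
hanoi(4) = 2 * 7 + 1 = 15
hanoi(5) = 2 * 15 + 1 = 31
hanoi(6) = 2 * 31 + 1 = 63
hanoi(7) = 2 * 63 + 1 = 127
hanoi(8) = 2 * 127 + 1 = 255
hanoi(9) = 2 * 255 + 1 = 511
hanoi(10) = 2 * 511 + 1 = 1023
hanoi(11) = 2 * 1023 + 1 = 2047
hanoi(12) = 2 * 2047 + 1 = 4095
hanoi(13) = 2 * 4095 + 1 = 8191
hanoi(14) = 2 * 8191 + 1 = 16383
hanoi(15) = 2 * 16383 + 1 = 32767
hanoi(16) = 2 * 32767 + 1 = 65535
hanoi(17) = 2 * 65535 + 1 = 131071
hanoi(18) = 2 * 131071 + 1 = 262143
hanoi(19) = 2 * 262143 + 1 = 524287
hanoi(20) = 2 * 524287 + 1 = 1048575
hanoi(21) = 2 * 1048575 + 1 = 2097151
hanoi(22) = 2 * 2097151 + 1 = 4194303
hanoi(23) = 2 * 4194303 + 1 = 8388607
hanoi(24) = 2 * 8388607 + 1 = 16777215
hanoi(25) = 2 * 16777215 + 1 = 33554431
hanoi(26) = 2 * 33554431 + 1 = 67108863
hanoi(27) = 2 * 67108863 + 1 = 134217727
hanoi(28) = 2 * 134217727 + 1 = 268435455

268435455


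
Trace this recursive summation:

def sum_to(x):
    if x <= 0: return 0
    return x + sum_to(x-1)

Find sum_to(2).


sum_to(2)
= 2 + 1 + sum_to(0)
= 2 + 1 + 0
= 3

3


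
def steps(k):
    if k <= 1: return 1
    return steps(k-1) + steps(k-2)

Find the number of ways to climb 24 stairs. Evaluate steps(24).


Building up from base cases:
steps(0) = 1
steps(1) = 1
steps(2) = steps(1) + steps(0) = 1 + 1 = 2
steps(3) = steps(2) + steps(1) = 2 + 1 = 3
steps(4) = steps(3) + steps(2) = 3 + 2 = 5
steps(5) = steps(4) + steps(3) = 5 + 3 = 8
steps(6) = steps(5) + steps(4) = 8 + 5 = 13
steps(7) = steps(6) + steps(5) = 13 + 8 = 21
steps(8) = steps(7) + steps(6) = 21 + 13 = 34
steps(9) = steps(8) + steps(7) = 34 + 21 = 55
steps(10) = steps(9) + steps(8) = 55 + 34 = 89
steps(11) = steps(10) + steps(9) = 89 + 55 = 144
steps(12) = steps(11) + steps(10) = 144 + 89 = 233
steps(13) = steps(12) + steps(11) = 233 + 144 = 377
steps(14) = steps(13) + steps(12) = 377 + 233 = 610
steps(15) = steps(14) + steps(13) = 610 + 377 = 987
steps(16) = steps(15) + steps(14) = 987 + 610 = 1597
steps(17) = steps(16) + steps(15) = 1597 + 987 = 2584
steps(18) = steps(17) + steps(16) = 2584 + 1597 = 4181
steps(19) = steps(18) + steps(17) = 4181 + 2584 = 6765
steps(20) = steps(19) + steps(18) = 6765 + 4181 = 10946
steps(21) = steps(20) + steps(19) = 10946 + 6765 = 17711
steps(22) = steps(21) + steps(20) = 17711 + 10946 = 28657
steps(23) = steps(22) + steps(21) = 28657 + 17711 = 46368
steps(24) = steps(23) + steps(22) = 46368 + 28657 = 75025

75025


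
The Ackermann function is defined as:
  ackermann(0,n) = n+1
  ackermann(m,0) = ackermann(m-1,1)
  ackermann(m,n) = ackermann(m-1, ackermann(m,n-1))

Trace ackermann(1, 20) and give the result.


ackermann(1, 20) = ackermann(0, ackermann(1, 19))
  ackermann(1, 19) = ackermann(0, ackermann(1, 18))
    ackermann(1, 18) = ackermann(0, ackermann(1, 17))
      ackermann(1, 17) = ackermann(0, ackermann(1, 16))
        ackermann(1, 16) = ackermann(0, ackermann(1, 15))
          ackermann(1, 15) = ackermann(0, ackermann(1, 14))
          ackermann(1, 14) = ackermann(0, ackermann(1, 13))
          ackermann(1, 13) = ackermann(0, ackermann(1, 12))
          ackermann(1, 12) = ackermann(0, ackermann(1, 11))
          ackermann(1, 11) = ackermann(0, ackermann(1, 10))
          ackermann(1, 10) = ackermann(0, ackermann(1, 9))
          ackermann(1, 9) = ackermann(0, ackermann(1, 8))
          ackermann(1, 8) = ackermann(0, ackermann(1, 7))
          ackermann(1, 7) = ackermann(0, ackermann(1, 6))
          ackermann(1, 6) = ackermann(0, ackermann(1, 5))
          ackermann(1, 5) = ackermann(0, ackermann(1, 4))
          ackermann(1, 4) = ackermann(0, ackermann(1, 3))
          ackermann(1, 3) = ackermann(0, ackermann(1, 2))
          ackermann(1, 2) = ackermann(0, ackermann(1, 1))
          ackermann(1, 1) = ackermann(0, ackermann(1, 0))
          ackermann(1, 0) = ackermann(0, 1)
          ackermann(0, 1) = 2
            = ackermann(0, 2)
          ackermann(0, 2) = 3
            = ackermann(0, 3)
... (trace truncated)
Result: ackermann(1, 20) = 22

22


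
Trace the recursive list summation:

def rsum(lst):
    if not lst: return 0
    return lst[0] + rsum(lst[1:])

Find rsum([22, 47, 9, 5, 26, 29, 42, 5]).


rsum([22, 47, 9, 5, 26, 29, 42, 5]) = 22 + rsum([47, 9, 5, 26, 29, 42, 5])
rsum([47, 9, 5, 26, 29, 42, 5]) = 47 + rsum([9, 5, 26, 29, 42, 5])
rsum([9, 5, 26, 29, 42, 5]) = 9 + rsum([5, 26, 29, 42, 5])
rsum([5, 26, 29, 42, 5]) = 5 + rsum([26, 29, 42, 5])
rsum([26, 29, 42, 5]) = 26 + rsum([29, 42, 5])
rsum([29, 42, 5]) = 29 + rsum([42, 5])
rsum([42, 5]) = 42 + rsum([5])
rsum([5]) = 5 + rsum([])
rsum([]) = 0  (base case)
Total: 22 + 47 + 9 + 5 + 26 + 29 + 42 + 5 + 0 = 185

185


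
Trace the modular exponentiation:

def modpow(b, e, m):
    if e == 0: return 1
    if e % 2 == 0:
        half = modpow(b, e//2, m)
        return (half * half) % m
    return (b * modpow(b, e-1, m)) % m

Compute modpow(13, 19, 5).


modpow(13, 19, 5): e is odd, compute modpow(13, 18, 5)
  modpow(13, 18, 5): e is even, compute modpow(13, 9, 5)
    modpow(13, 9, 5): e is odd, compute modpow(13, 8, 5)
      modpow(13, 8, 5): e is even, compute modpow(13, 4, 5)
        modpow(13, 4, 5): e is even, compute modpow(13, 2, 5)
          modpow(13, 2, 5): e is even, compute modpow(13, 1, 5)
          modpow(13, 1, 5): e is odd, compute modpow(13, 0, 5)
          modpow(13, 0, 5) = 1
          (13 * 1) % 5 = 3
          half=3, (3*3) % 5 = 4
        half=4, (4*4) % 5 = 1
      half=1, (1*1) % 5 = 1
    (13 * 1) % 5 = 3
  half=3, (3*3) % 5 = 4
(13 * 4) % 5 = 2

2


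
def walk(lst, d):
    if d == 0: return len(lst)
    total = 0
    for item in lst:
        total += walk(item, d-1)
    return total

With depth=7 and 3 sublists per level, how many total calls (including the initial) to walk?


At depth 0 (root): 1 call
At depth 1: each of 1 parents calls walk on 3 children = 3 calls
At depth 2: each of 3 parents calls walk on 3 children = 9 calls
At depth 3: each of 9 parents calls walk on 3 children = 27 calls
At depth 4: each of 27 parents calls walk on 3 children = 81 calls
At depth 5: each of 81 parents calls walk on 3 children = 243 calls
At depth 6: each of 243 parents calls walk on 3 children = 729 calls
At depth 7: each of 729 parents calls walk on 3 children = 2187 calls
Total: 1 + 3 + 9 + 27 + 81 + 243 + 729 + 2187 = 3280

3280


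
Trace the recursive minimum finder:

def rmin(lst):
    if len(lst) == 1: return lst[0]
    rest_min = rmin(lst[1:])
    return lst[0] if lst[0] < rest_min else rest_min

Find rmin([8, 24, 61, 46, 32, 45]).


rmin([8, 24, 61, 46, 32, 45]): compare 8 with rmin([24, 61, 46, 32, 45])
rmin([24, 61, 46, 32, 45]): compare 24 with rmin([61, 46, 32, 45])
rmin([61, 46, 32, 45]): compare 61 with rmin([46, 32, 45])
rmin([46, 32, 45]): compare 46 with rmin([32, 45])
rmin([32, 45]): compare 32 with rmin([45])
rmin([45]) = 45  (base case)
Compare 32 with 45 -> 32
Compare 46 with 32 -> 32
Compare 61 with 32 -> 32
Compare 24 with 32 -> 24
Compare 8 with 24 -> 8

8


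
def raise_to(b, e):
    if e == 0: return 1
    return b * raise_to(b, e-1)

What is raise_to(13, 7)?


raise_to(13, 7)
= 13 * raise_to(13, 6)
= 13 * 13 * raise_to(13, 5)
= 13 * 13 * 13 * raise_to(13, 4)
= 13 * 13 * 13 * 13 * raise_to(13, 3)
= 13 * 13 * 13 * 13 * 13 * raise_to(13, 2)
= 13 * 13 * 13 * 13 * 13 * 13 * raise_to(13, 1)
= 13 * 13 * 13 * 13 * 13 * 13 * 13 * raise_to(13, 0)
= 13 * 13 * 13 * 13 * 13 * 13 * 13 * 1
= 62748517

62748517


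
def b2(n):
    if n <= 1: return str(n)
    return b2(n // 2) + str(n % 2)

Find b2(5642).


b2(5642) = b2(2821) + '0'
b2(2821) = b2(1410) + '1'
b2(1410) = b2(705) + '0'
b2(705) = b2(352) + '1'
b2(352) = b2(176) + '0'
b2(176) = b2(88) + '0'
b2(88) = b2(44) + '0'
b2(44) = b2(22) + '0'
b2(22) = b2(11) + '0'
b2(11) = b2(5) + '1'
b2(5) = b2(2) + '1'
b2(2) = b2(1) + '0'
b2(1) = '1'  (base case)
Concatenating: '1' + '0' + '1' + '1' + '0' + '0' + '0' + '0' + '0' + '1' + '0' + '1' + '0' = '1011000001010'

1011000001010


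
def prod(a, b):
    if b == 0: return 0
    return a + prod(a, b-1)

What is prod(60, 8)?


prod(60, 8) = 60 + prod(60, 7)
prod(60, 7) = 60 + prod(60, 6)
prod(60, 6) = 60 + prod(60, 5)
prod(60, 5) = 60 + prod(60, 4)
prod(60, 4) = 60 + prod(60, 3)
prod(60, 3) = 60 + prod(60, 2)
prod(60, 2) = 60 + prod(60, 1)
prod(60, 1) = 60 + prod(60, 0)
prod(60, 0) = 0  (base case)
Total: 60 + 60 + 60 + 60 + 60 + 60 + 60 + 60 + 0 = 480

480


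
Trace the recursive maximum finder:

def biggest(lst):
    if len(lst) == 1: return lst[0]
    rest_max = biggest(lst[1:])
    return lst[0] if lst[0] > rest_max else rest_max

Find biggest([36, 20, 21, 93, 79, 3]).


biggest([36, 20, 21, 93, 79, 3]): compare 36 with biggest([20, 21, 93, 79, 3])
biggest([20, 21, 93, 79, 3]): compare 20 with biggest([21, 93, 79, 3])
biggest([21, 93, 79, 3]): compare 21 with biggest([93, 79, 3])
biggest([93, 79, 3]): compare 93 with biggest([79, 3])
biggest([79, 3]): compare 79 with biggest([3])
biggest([3]) = 3  (base case)
Compare 79 with 3 -> 79
Compare 93 with 79 -> 93
Compare 21 with 93 -> 93
Compare 20 with 93 -> 93
Compare 36 with 93 -> 93

93


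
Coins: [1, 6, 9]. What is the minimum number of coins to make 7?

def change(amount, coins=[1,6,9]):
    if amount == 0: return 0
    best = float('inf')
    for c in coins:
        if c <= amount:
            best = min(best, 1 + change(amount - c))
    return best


Building up with DP:
change(0) = 0
change(1) = min(1+change(0)=1+0=1) = 1
change(2) = min(1+change(1)=1+1=2) = 2
change(3) = min(1+change(2)=1+2=3) = 3
change(4) = min(1+change(3)=1+3=4) = 4
change(5) = min(1+change(4)=1+4=5) = 5
change(6) = min(1+change(5)=1+5=6, 1+change(0)=1+0=1) = 1
change(7) = min(1+change(6)=1+1=2, 1+change(1)=1+1=2) = 2

2


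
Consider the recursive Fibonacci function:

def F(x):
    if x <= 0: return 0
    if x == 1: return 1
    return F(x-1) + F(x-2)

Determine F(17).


Computing F(17) bottom-up:
F(0) = 0
F(1) = 1
F(2) = F(1) + F(0) = 1 + 0 = 1
F(3) = F(2) + F(1) = 1 + 1 = 2
F(4) = F(3) + F(2) = 2 + 1 = 3
F(5) = F(4) + F(3) = 3 + 2 = 5
F(6) = F(5) + F(4) = 5 + 3 = 8
F(7) = F(6) + F(5) = 8 + 5 = 13
F(8) = F(7) + F(6) = 13 + 8 = 21
F(9) = F(8) + F(7) = 21 + 13 = 34
F(10) = F(9) + F(8) = 34 + 21 = 55
F(11) = F(10) + F(9) = 55 + 34 = 89
F(12) = F(11) + F(10) = 89 + 55 = 144
F(13) = F(12) + F(11) = 144 + 89 = 233
F(14) = F(13) + F(12) = 233 + 144 = 377
F(15) = F(14) + F(13) = 377 + 233 = 610
F(16) = F(15) + F(14) = 610 + 377 = 987
F(17) = F(16) + F(15) = 987 + 610 = 1597

1597


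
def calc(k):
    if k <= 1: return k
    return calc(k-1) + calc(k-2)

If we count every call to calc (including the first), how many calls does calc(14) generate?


Let C(n) = total calls for calc(n)
C(0) = 1, C(1) = 1
C(2) = 1 + C(1) + C(0) = 1 + 1 + 1 = 3
C(3) = 1 + C(2) + C(1) = 1 + 3 + 1 = 5
C(4) = 1 + C(3) + C(2) = 1 + 5 + 3 = 9
C(5) = 1 + C(4) + C(3) = 1 + 9 + 5 = 15
C(6) = 1 + C(5) + C(4) = 1 + 15 + 9 = 25
C(7) = 1 + C(6) + C(5) = 1 + 25 + 15 = 41
C(8) = 1 + C(7) + C(6) = 1 + 41 + 25 = 67
C(9) = 1 + C(8) + C(7) = 1 + 67 + 41 = 109
C(10) = 1 + C(9) + C(8) = 1 + 109 + 67 = 177
C(11) = 1 + C(10) + C(9) = 1 + 177 + 109 = 287
C(12) = 1 + C(11) + C(10) = 1 + 287 + 177 = 465
C(13) = 1 + C(12) + C(11) = 1 + 465 + 287 = 753
C(14) = 1 + C(13) + C(12) = 1 + 753 + 465 = 1219

1219


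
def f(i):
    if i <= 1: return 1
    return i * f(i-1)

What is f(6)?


f(6)
= 6 * f(5)
= 6 * 5 * f(4)
= 6 * 5 * 4 * f(3)
= 6 * 5 * 4 * 3 * f(2)
= 6 * 5 * 4 * 3 * 2 * f(1)
= 6 * 5 * 4 * 3 * 2 * 1
= 720

720


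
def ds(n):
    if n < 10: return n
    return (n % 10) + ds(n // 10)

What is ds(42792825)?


ds(42792825) = 5 + ds(4279282)
ds(4279282) = 2 + ds(427928)
ds(427928) = 8 + ds(42792)
ds(42792) = 2 + ds(4279)
ds(4279) = 9 + ds(427)
ds(427) = 7 + ds(42)
ds(42) = 2 + ds(4)
ds(4) = 4  (base case)
Total: 5 + 2 + 8 + 2 + 9 + 7 + 2 + 4 = 39

39


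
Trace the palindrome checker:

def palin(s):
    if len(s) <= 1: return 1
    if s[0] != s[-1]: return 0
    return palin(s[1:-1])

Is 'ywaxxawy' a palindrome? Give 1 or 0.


palin('ywaxxawy'): s[0]='y' == s[-1]='y' -> check palin('waxxaw')
palin('waxxaw'): s[0]='w' == s[-1]='w' -> check palin('axxa')
palin('axxa'): s[0]='a' == s[-1]='a' -> check palin('xx')
palin('xx'): s[0]='x' == s[-1]='x' -> check palin('')
palin(''): len <= 1 -> return 1  (base case)
Result: 1 (palindrome)

1


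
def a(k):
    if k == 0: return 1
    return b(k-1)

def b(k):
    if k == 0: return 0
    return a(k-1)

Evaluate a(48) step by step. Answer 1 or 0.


a(48) = b(47)
b(47) = a(46)
a(46) = b(45)
b(45) = a(44)
a(44) = b(43)
b(43) = a(42)
a(42) = b(41)
b(41) = a(40)
a(40) = b(39)
b(39) = a(38)
a(38) = b(37)
b(37) = a(36)
a(36) = b(35)
b(35) = a(34)
a(34) = b(33)
b(33) = a(32)
a(32) = b(31)
b(31) = a(30)
a(30) = b(29)
b(29) = a(28)
a(28) = b(27)
b(27) = a(26)
a(26) = b(25)
b(25) = a(24)
a(24) = b(23)
b(23) = a(22)
a(22) = b(21)
b(21) = a(20)
a(20) = b(19)
b(19) = a(18)
a(18) = b(17)
b(17) = a(16)
a(16) = b(15)
b(15) = a(14)
a(14) = b(13)
b(13) = a(12)
a(12) = b(11)
b(11) = a(10)
a(10) = b(9)
b(9) = a(8)
a(8) = b(7)
b(7) = a(6)
a(6) = b(5)
b(5) = a(4)
a(4) = b(3)
b(3) = a(2)
a(2) = b(1)
b(1) = a(0)
a(0) = 1  (base case)
Result: 1

1


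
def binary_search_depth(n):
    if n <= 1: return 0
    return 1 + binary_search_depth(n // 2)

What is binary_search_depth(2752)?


2752 / 2 = 1376
1376 / 2 = 688
688 / 2 = 344
344 / 2 = 172
172 / 2 = 86
86 / 2 = 43
43 / 2 = 21
21 / 2 = 10
10 / 2 = 5
5 / 2 = 2
2 / 2 = 1
Reached 1 after 11 halvings

11


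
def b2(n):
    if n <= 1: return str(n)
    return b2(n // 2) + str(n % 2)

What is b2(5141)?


b2(5141) = b2(2570) + '1'
b2(2570) = b2(1285) + '0'
b2(1285) = b2(642) + '1'
b2(642) = b2(321) + '0'
b2(321) = b2(160) + '1'
b2(160) = b2(80) + '0'
b2(80) = b2(40) + '0'
b2(40) = b2(20) + '0'
b2(20) = b2(10) + '0'
b2(10) = b2(5) + '0'
b2(5) = b2(2) + '1'
b2(2) = b2(1) + '0'
b2(1) = '1'  (base case)
Concatenating: '1' + '0' + '1' + '0' + '0' + '0' + '0' + '0' + '1' + '0' + '1' + '0' + '1' = '1010000010101'

1010000010101


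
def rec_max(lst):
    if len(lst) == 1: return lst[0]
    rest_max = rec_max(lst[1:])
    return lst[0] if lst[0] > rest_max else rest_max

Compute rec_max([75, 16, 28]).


rec_max([75, 16, 28]): compare 75 with rec_max([16, 28])
rec_max([16, 28]): compare 16 with rec_max([28])
rec_max([28]) = 28  (base case)
Compare 16 with 28 -> 28
Compare 75 with 28 -> 75

75


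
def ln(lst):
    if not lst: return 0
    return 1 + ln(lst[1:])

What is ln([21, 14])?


ln([21, 14]) = 1 + ln([14])
ln([14]) = 1 + ln([])
ln([]) = 0  (base case)
Unwinding: 1 + 1 + 0 = 2

2


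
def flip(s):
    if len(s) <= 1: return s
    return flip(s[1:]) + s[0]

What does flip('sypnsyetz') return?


flip('sypnsyetz') = flip('ypnsyetz') + 's'
flip('ypnsyetz') = flip('pnsyetz') + 'y'
flip('pnsyetz') = flip('nsyetz') + 'p'
flip('nsyetz') = flip('syetz') + 'n'
flip('syetz') = flip('yetz') + 's'
flip('yetz') = flip('etz') + 'y'
flip('etz') = flip('tz') + 'e'
flip('tz') = flip('z') + 't'
flip('z') = 'z'  (base case)
Concatenating: 'z' + 't' + 'e' + 'y' + 's' + 'n' + 'p' + 'y' + 's' = 'zteysnpys'

zteysnpys


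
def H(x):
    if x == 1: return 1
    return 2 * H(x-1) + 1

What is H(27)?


H(27) = 2 * H(26) + 1
H(26) = 2 * H(25) + 1
H(25) = 2 * H(24) + 1
H(24) = 2 * H(23) + 1
H(23) = 2 * H(22) + 1
H(22) = 2 * H(21) + 1
H(21) = 2 * H(20) + 1
H(20) = 2 * H(19) + 1
H(19) = 2 * H(18) + 1
H(18) = 2 * H(17) + 1
H(17) = 2 * H(16) + 1
H(16) = 2 * H(15) + 1
H(15) = 2 * H(14) + 1
H(14) = 2 * H(13) + 1
H(13) = 2 * H(12) + 1
H(12) = 2 * H(11) + 1
H(11) = 2 * H(10) + 1
H(10) = 2 * H(9) + 1
H(9) = 2 * H(8) + 1
H(8) = 2 * H(7) + 1
H(7) = 2 * H(6) + 1
H(6) = 2 * H(5) + 1
H(5) = 2 * H(4) + 1
H(4) = 2 * H(3) + 1
H(3) = 2 * H(2) + 1
H(2) = 2 * H(1) + 1
H(1) = 1  (base case)
H(2) = 2 * 1 + 1 = 3
H(3) = 2 * 3 + 1 = 7
H(4) = 2 * 7 + 1 = 15
H(5) = 2 * 15 + 1 = 31
H(6) = 2 * 31 + 1 = 63
H(7) = 2 * 63 + 1 = 127
H(8) = 2 * 127 + 1 = 255
H(9) = 2 * 255 + 1 = 511
H(10) = 2 * 511 + 1 = 1023
H(11) = 2 * 1023 + 1 = 2047
H(12) = 2 * 2047 + 1 = 4095
H(13) = 2 * 4095 + 1 = 8191
H(14) = 2 * 8191 + 1 = 16383
H(15) = 2 * 16383 + 1 = 32767
H(16) = 2 * 32767 + 1 = 65535
H(17) = 2 * 65535 + 1 = 131071
H(18) = 2 * 131071 + 1 = 262143
H(19) = 2 * 262143 + 1 = 524287
H(20) = 2 * 524287 + 1 = 1048575
H(21) = 2 * 1048575 + 1 = 2097151
H(22) = 2 * 2097151 + 1 = 4194303
H(23) = 2 * 4194303 + 1 = 8388607
H(24) = 2 * 8388607 + 1 = 16777215
H(25) = 2 * 16777215 + 1 = 33554431
H(26) = 2 * 33554431 + 1 = 67108863
H(27) = 2 * 67108863 + 1 = 134217727

134217727


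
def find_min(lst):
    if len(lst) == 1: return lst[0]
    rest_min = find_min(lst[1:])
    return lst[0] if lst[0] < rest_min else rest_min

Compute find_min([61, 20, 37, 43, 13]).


find_min([61, 20, 37, 43, 13]): compare 61 with find_min([20, 37, 43, 13])
find_min([20, 37, 43, 13]): compare 20 with find_min([37, 43, 13])
find_min([37, 43, 13]): compare 37 with find_min([43, 13])
find_min([43, 13]): compare 43 with find_min([13])
find_min([13]) = 13  (base case)
Compare 43 with 13 -> 13
Compare 37 with 13 -> 13
Compare 20 with 13 -> 13
Compare 61 with 13 -> 13

13


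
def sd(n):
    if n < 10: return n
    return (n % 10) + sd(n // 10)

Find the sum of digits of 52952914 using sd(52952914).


sd(52952914) = 4 + sd(5295291)
sd(5295291) = 1 + sd(529529)
sd(529529) = 9 + sd(52952)
sd(52952) = 2 + sd(5295)
sd(5295) = 5 + sd(529)
sd(529) = 9 + sd(52)
sd(52) = 2 + sd(5)
sd(5) = 5  (base case)
Total: 4 + 1 + 9 + 2 + 5 + 9 + 2 + 5 = 37

37


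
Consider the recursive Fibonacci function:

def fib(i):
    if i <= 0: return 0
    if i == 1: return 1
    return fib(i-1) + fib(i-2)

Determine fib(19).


Computing fib(19) bottom-up:
fib(0) = 0
fib(1) = 1
fib(2) = fib(1) + fib(0) = 1 + 0 = 1
fib(3) = fib(2) + fib(1) = 1 + 1 = 2
fib(4) = fib(3) + fib(2) = 2 + 1 = 3
fib(5) = fib(4) + fib(3) = 3 + 2 = 5
fib(6) = fib(5) + fib(4) = 5 + 3 = 8
fib(7) = fib(6) + fib(5) = 8 + 5 = 13
fib(8) = fib(7) + fib(6) = 13 + 8 = 21
fib(9) = fib(8) + fib(7) = 21 + 13 = 34
fib(10) = fib(9) + fib(8) = 34 + 21 = 55
fib(11) = fib(10) + fib(9) = 55 + 34 = 89
fib(12) = fib(11) + fib(10) = 89 + 55 = 144
fib(13) = fib(12) + fib(11) = 144 + 89 = 233
fib(14) = fib(13) + fib(12) = 233 + 144 = 377
fib(15) = fib(14) + fib(13) = 377 + 233 = 610
fib(16) = fib(15) + fib(14) = 610 + 377 = 987
fib(17) = fib(16) + fib(15) = 987 + 610 = 1597
fib(18) = fib(17) + fib(16) = 1597 + 987 = 2584
fib(19) = fib(18) + fib(17) = 2584 + 1597 = 4181

4181


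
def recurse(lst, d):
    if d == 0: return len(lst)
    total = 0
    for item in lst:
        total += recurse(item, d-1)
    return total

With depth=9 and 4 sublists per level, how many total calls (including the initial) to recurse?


At depth 0 (root): 1 call
At depth 1: each of 1 parents calls recurse on 4 children = 4 calls
At depth 2: each of 4 parents calls recurse on 4 children = 16 calls
At depth 3: each of 16 parents calls recurse on 4 children = 64 calls
At depth 4: each of 64 parents calls recurse on 4 children = 256 calls
At depth 5: each of 256 parents calls recurse on 4 children = 1024 calls
At depth 6: each of 1024 parents calls recurse on 4 children = 4096 calls
At depth 7: each of 4096 parents calls recurse on 4 children = 16384 calls
At depth 8: each of 16384 parents calls recurse on 4 children = 65536 calls
At depth 9: each of 65536 parents calls recurse on 4 children = 262144 calls
Total: 1 + 4 + 16 + 64 + 256 + 1024 + 4096 + 16384 + 65536 + 262144 = 349525

349525


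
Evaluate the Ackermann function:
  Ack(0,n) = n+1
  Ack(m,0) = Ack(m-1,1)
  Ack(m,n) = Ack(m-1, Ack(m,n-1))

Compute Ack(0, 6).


Ack(0, 6) = 7
Result: Ack(0, 6) = 7

7


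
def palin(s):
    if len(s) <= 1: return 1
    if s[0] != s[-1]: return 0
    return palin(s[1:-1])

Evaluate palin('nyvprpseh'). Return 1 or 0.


palin('nyvprpseh'): s[0]='n' != s[-1]='h' -> return 0
Result: 0 (not a palindrome)

0


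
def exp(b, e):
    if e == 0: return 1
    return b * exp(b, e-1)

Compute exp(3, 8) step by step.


exp(3, 8)
= 3 * exp(3, 7)
= 3 * 3 * exp(3, 6)
= 3 * 3 * 3 * exp(3, 5)
= 3 * 3 * 3 * 3 * exp(3, 4)
= 3 * 3 * 3 * 3 * 3 * exp(3, 3)
= 3 * 3 * 3 * 3 * 3 * 3 * exp(3, 2)
= 3 * 3 * 3 * 3 * 3 * 3 * 3 * exp(3, 1)
= 3 * 3 * 3 * 3 * 3 * 3 * 3 * 3 * exp(3, 0)
= 3 * 3 * 3 * 3 * 3 * 3 * 3 * 3 * 1
= 6561

6561


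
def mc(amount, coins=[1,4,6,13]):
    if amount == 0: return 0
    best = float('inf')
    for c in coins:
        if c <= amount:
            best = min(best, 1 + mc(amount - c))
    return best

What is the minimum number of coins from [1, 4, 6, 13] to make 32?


Building up with DP:
mc(0) = 0
mc(1) = min(1+mc(0)=1+0=1) = 1
mc(2) = min(1+mc(1)=1+1=2) = 2
mc(3) = min(1+mc(2)=1+2=3) = 3
mc(4) = min(1+mc(3)=1+3=4, 1+mc(0)=1+0=1) = 1
mc(5) = min(1+mc(4)=1+1=2, 1+mc(1)=1+1=2) = 2
mc(6) = min(1+mc(5)=1+2=3, 1+mc(2)=1+2=3, 1+mc(0)=1+0=1) = 1
mc(7) = min(1+mc(6)=1+1=2, 1+mc(3)=1+3=4, 1+mc(1)=1+1=2) = 2
mc(8) = min(1+mc(7)=1+2=3, 1+mc(4)=1+1=2, 1+mc(2)=1+2=3) = 2
mc(9) = min(1+mc(8)=1+2=3, 1+mc(5)=1+2=3, 1+mc(3)=1+3=4) = 3
mc(10) = min(1+mc(9)=1+3=4, 1+mc(6)=1+1=2, 1+mc(4)=1+1=2) = 2
mc(11) = min(1+mc(10)=1+2=3, 1+mc(7)=1+2=3, 1+mc(5)=1+2=3) = 3
mc(12) = min(1+mc(11)=1+3=4, 1+mc(8)=1+2=3, 1+mc(6)=1+1=2) = 2
mc(13) = min(1+mc(12)=1+2=3, 1+mc(9)=1+3=4, 1+mc(7)=1+2=3, 1+mc(0)=1+0=1) = 1
mc(14) = min(1+mc(13)=1+1=2, 1+mc(10)=1+2=3, 1+mc(8)=1+2=3, 1+mc(1)=1+1=2) = 2
mc(15) = min(1+mc(14)=1+2=3, 1+mc(11)=1+3=4, 1+mc(9)=1+3=4, 1+mc(2)=1+2=3) = 3
mc(16) = min(1+mc(15)=1+3=4, 1+mc(12)=1+2=3, 1+mc(10)=1+2=3, 1+mc(3)=1+3=4) = 3
mc(17) = min(1+mc(16)=1+3=4, 1+mc(13)=1+1=2, 1+mc(11)=1+3=4, 1+mc(4)=1+1=2) = 2
mc(18) = min(1+mc(17)=1+2=3, 1+mc(14)=1+2=3, 1+mc(12)=1+2=3, 1+mc(5)=1+2=3) = 3
mc(19) = min(1+mc(18)=1+3=4, 1+mc(15)=1+3=4, 1+mc(13)=1+1=2, 1+mc(6)=1+1=2) = 2
mc(20) = min(1+mc(19)=1+2=3, 1+mc(16)=1+3=4, 1+mc(14)=1+2=3, 1+mc(7)=1+2=3) = 3
mc(21) = min(1+mc(20)=1+3=4, 1+mc(17)=1+2=3, 1+mc(15)=1+3=4, 1+mc(8)=1+2=3) = 3
mc(22) = min(1+mc(21)=1+3=4, 1+mc(18)=1+3=4, 1+mc(16)=1+3=4, 1+mc(9)=1+3=4) = 4
mc(23) = min(1+mc(22)=1+4=5, 1+mc(19)=1+2=3, 1+mc(17)=1+2=3, 1+mc(10)=1+2=3) = 3
mc(24) = min(1+mc(23)=1+3=4, 1+mc(20)=1+3=4, 1+mc(18)=1+3=4, 1+mc(11)=1+3=4) = 4
mc(25) = min(1+mc(24)=1+4=5, 1+mc(21)=1+3=4, 1+mc(19)=1+2=3, 1+mc(12)=1+2=3) = 3
mc(26) = min(1+mc(25)=1+3=4, 1+mc(22)=1+4=5, 1+mc(20)=1+3=4, 1+mc(13)=1+1=2) = 2
mc(27) = min(1+mc(26)=1+2=3, 1+mc(23)=1+3=4, 1+mc(21)=1+3=4, 1+mc(14)=1+2=3) = 3
mc(28) = min(1+mc(27)=1+3=4, 1+mc(24)=1+4=5, 1+mc(22)=1+4=5, 1+mc(15)=1+3=4) = 4
mc(29) = min(1+mc(28)=1+4=5, 1+mc(25)=1+3=4, 1+mc(23)=1+3=4, 1+mc(16)=1+3=4) = 4
mc(30) = min(1+mc(29)=1+4=5, 1+mc(26)=1+2=3, 1+mc(24)=1+4=5, 1+mc(17)=1+2=3) = 3
mc(31) = min(1+mc(30)=1+3=4, 1+mc(27)=1+3=4, 1+mc(25)=1+3=4, 1+mc(18)=1+3=4) = 4
mc(32) = min(1+mc(31)=1+4=5, 1+mc(28)=1+4=5, 1+mc(26)=1+2=3, 1+mc(19)=1+2=3) = 3

3


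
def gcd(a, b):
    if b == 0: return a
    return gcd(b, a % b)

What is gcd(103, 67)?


gcd(103, 67) = gcd(67, 36)
gcd(67, 36) = gcd(36, 31)
gcd(36, 31) = gcd(31, 5)
gcd(31, 5) = gcd(5, 1)
gcd(5, 1) = gcd(1, 0)
gcd(1, 0) = 1  (base case)

1


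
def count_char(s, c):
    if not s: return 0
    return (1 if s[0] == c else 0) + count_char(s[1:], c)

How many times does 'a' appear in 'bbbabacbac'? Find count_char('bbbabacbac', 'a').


s[0]='b' != 'a' -> 0
s[0]='b' != 'a' -> 0
s[0]='b' != 'a' -> 0
s[0]='a' == 'a' -> 1
s[0]='b' != 'a' -> 0
s[0]='a' == 'a' -> 1
s[0]='c' != 'a' -> 0
s[0]='b' != 'a' -> 0
s[0]='a' == 'a' -> 1
s[0]='c' != 'a' -> 0
Sum: 0 + 0 + 0 + 1 + 0 + 1 + 0 + 0 + 1 + 0 = 3

3


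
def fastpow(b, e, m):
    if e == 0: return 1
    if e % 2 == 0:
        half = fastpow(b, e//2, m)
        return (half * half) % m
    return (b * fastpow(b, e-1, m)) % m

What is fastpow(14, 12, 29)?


fastpow(14, 12, 29): e is even, compute fastpow(14, 6, 29)
  fastpow(14, 6, 29): e is even, compute fastpow(14, 3, 29)
    fastpow(14, 3, 29): e is odd, compute fastpow(14, 2, 29)
      fastpow(14, 2, 29): e is even, compute fastpow(14, 1, 29)
        fastpow(14, 1, 29): e is odd, compute fastpow(14, 0, 29)
          fastpow(14, 0, 29) = 1
        (14 * 1) % 29 = 14
      half=14, (14*14) % 29 = 22
    (14 * 22) % 29 = 18
  half=18, (18*18) % 29 = 5
half=5, (5*5) % 29 = 25

25


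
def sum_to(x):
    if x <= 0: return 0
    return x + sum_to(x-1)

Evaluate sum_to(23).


sum_to(23)
= 23 + 22 + 21 + 20 + 19 + 18 + 17 + 16 + 15 + 14 + 13 + 12 + 11 + 10 + 9 + 8 + 7 + 6 + 5 + 4 + 3 + 2 + 1 + sum_to(0)
= 23 + 22 + 21 + 20 + 19 + 18 + 17 + 16 + 15 + 14 + 13 + 12 + 11 + 10 + 9 + 8 + 7 + 6 + 5 + 4 + 3 + 2 + 1 + 0
= 276

276


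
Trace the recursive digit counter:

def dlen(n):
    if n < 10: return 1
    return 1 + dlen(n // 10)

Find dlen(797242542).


dlen(797242542) = 1 + dlen(79724254)
dlen(79724254) = 1 + dlen(7972425)
dlen(7972425) = 1 + dlen(797242)
dlen(797242) = 1 + dlen(79724)
dlen(79724) = 1 + dlen(7972)
dlen(7972) = 1 + dlen(797)
dlen(797) = 1 + dlen(79)
dlen(79) = 1 + dlen(7)
dlen(7) = 1  (base case: 7 < 10)
Unwinding: 1 + 1 + 1 + 1 + 1 + 1 + 1 + 1 + 1 = 9

9


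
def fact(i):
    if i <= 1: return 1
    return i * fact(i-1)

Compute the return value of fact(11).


fact(11)
= 11 * fact(10)
= 11 * 10 * fact(9)
= 11 * 10 * 9 * fact(8)
= 11 * 10 * 9 * 8 * fact(7)
= 11 * 10 * 9 * 8 * 7 * fact(6)
= 11 * 10 * 9 * 8 * 7 * 6 * fact(5)
= 11 * 10 * 9 * 8 * 7 * 6 * 5 * fact(4)
= 11 * 10 * 9 * 8 * 7 * 6 * 5 * 4 * fact(3)
= 11 * 10 * 9 * 8 * 7 * 6 * 5 * 4 * 3 * fact(2)
= 11 * 10 * 9 * 8 * 7 * 6 * 5 * 4 * 3 * 2 * fact(1)
= 11 * 10 * 9 * 8 * 7 * 6 * 5 * 4 * 3 * 2 * 1
= 39916800

39916800


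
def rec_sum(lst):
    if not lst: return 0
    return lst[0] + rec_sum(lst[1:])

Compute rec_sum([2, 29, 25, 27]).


rec_sum([2, 29, 25, 27]) = 2 + rec_sum([29, 25, 27])
rec_sum([29, 25, 27]) = 29 + rec_sum([25, 27])
rec_sum([25, 27]) = 25 + rec_sum([27])
rec_sum([27]) = 27 + rec_sum([])
rec_sum([]) = 0  (base case)
Total: 2 + 29 + 25 + 27 + 0 = 83

83


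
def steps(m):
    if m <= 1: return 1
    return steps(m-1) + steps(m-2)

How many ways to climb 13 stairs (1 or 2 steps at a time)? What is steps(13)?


Building up from base cases:
steps(0) = 1
steps(1) = 1
steps(2) = steps(1) + steps(0) = 1 + 1 = 2
steps(3) = steps(2) + steps(1) = 2 + 1 = 3
steps(4) = steps(3) + steps(2) = 3 + 2 = 5
steps(5) = steps(4) + steps(3) = 5 + 3 = 8
steps(6) = steps(5) + steps(4) = 8 + 5 = 13
steps(7) = steps(6) + steps(5) = 13 + 8 = 21
steps(8) = steps(7) + steps(6) = 21 + 13 = 34
steps(9) = steps(8) + steps(7) = 34 + 21 = 55
steps(10) = steps(9) + steps(8) = 55 + 34 = 89
steps(11) = steps(10) + steps(9) = 89 + 55 = 144
steps(12) = steps(11) + steps(10) = 144 + 89 = 233
steps(13) = steps(12) + steps(11) = 233 + 144 = 377

377


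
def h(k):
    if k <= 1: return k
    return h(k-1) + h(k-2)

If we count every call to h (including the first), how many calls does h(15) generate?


Let C(n) = total calls for h(n)
C(0) = 1, C(1) = 1
C(2) = 1 + C(1) + C(0) = 1 + 1 + 1 = 3
C(3) = 1 + C(2) + C(1) = 1 + 3 + 1 = 5
C(4) = 1 + C(3) + C(2) = 1 + 5 + 3 = 9
C(5) = 1 + C(4) + C(3) = 1 + 9 + 5 = 15
C(6) = 1 + C(5) + C(4) = 1 + 15 + 9 = 25
C(7) = 1 + C(6) + C(5) = 1 + 25 + 15 = 41
C(8) = 1 + C(7) + C(6) = 1 + 41 + 25 = 67
C(9) = 1 + C(8) + C(7) = 1 + 67 + 41 = 109
C(10) = 1 + C(9) + C(8) = 1 + 109 + 67 = 177
C(11) = 1 + C(10) + C(9) = 1 + 177 + 109 = 287
C(12) = 1 + C(11) + C(10) = 1 + 287 + 177 = 465
C(13) = 1 + C(12) + C(11) = 1 + 465 + 287 = 753
C(14) = 1 + C(13) + C(12) = 1 + 753 + 465 = 1219
C(15) = 1 + C(14) + C(13) = 1 + 1219 + 753 = 1973

1973


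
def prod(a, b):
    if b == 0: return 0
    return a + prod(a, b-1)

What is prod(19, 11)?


prod(19, 11) = 19 + prod(19, 10)
prod(19, 10) = 19 + prod(19, 9)
prod(19, 9) = 19 + prod(19, 8)
prod(19, 8) = 19 + prod(19, 7)
prod(19, 7) = 19 + prod(19, 6)
prod(19, 6) = 19 + prod(19, 5)
prod(19, 5) = 19 + prod(19, 4)
prod(19, 4) = 19 + prod(19, 3)
prod(19, 3) = 19 + prod(19, 2)
prod(19, 2) = 19 + prod(19, 1)
prod(19, 1) = 19 + prod(19, 0)
prod(19, 0) = 0  (base case)
Total: 19 + 19 + 19 + 19 + 19 + 19 + 19 + 19 + 19 + 19 + 19 + 0 = 209

209


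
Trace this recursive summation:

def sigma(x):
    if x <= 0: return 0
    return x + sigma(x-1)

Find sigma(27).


sigma(27)
= 27 + 26 + 25 + 24 + 23 + 22 + 21 + 20 + 19 + 18 + 17 + 16 + 15 + 14 + 13 + 12 + 11 + 10 + 9 + 8 + 7 + 6 + 5 + 4 + 3 + 2 + 1 + sigma(0)
= 27 + 26 + 25 + 24 + 23 + 22 + 21 + 20 + 19 + 18 + 17 + 16 + 15 + 14 + 13 + 12 + 11 + 10 + 9 + 8 + 7 + 6 + 5 + 4 + 3 + 2 + 1 + 0
= 378

378


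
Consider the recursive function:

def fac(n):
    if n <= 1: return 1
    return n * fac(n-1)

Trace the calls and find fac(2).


fac(2)
= 2 * fac(1)
= 2 * 1
= 2

2


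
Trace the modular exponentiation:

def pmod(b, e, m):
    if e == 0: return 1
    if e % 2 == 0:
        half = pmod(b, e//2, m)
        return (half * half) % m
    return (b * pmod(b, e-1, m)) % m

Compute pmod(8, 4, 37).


pmod(8, 4, 37): e is even, compute pmod(8, 2, 37)
  pmod(8, 2, 37): e is even, compute pmod(8, 1, 37)
    pmod(8, 1, 37): e is odd, compute pmod(8, 0, 37)
      pmod(8, 0, 37) = 1
    (8 * 1) % 37 = 8
  half=8, (8*8) % 37 = 27
half=27, (27*27) % 37 = 26

26


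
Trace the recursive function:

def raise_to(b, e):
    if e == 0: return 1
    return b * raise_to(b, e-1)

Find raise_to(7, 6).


raise_to(7, 6)
= 7 * raise_to(7, 5)
= 7 * 7 * raise_to(7, 4)
= 7 * 7 * 7 * raise_to(7, 3)
= 7 * 7 * 7 * 7 * raise_to(7, 2)
= 7 * 7 * 7 * 7 * 7 * raise_to(7, 1)
= 7 * 7 * 7 * 7 * 7 * 7 * raise_to(7, 0)
= 7 * 7 * 7 * 7 * 7 * 7 * 1
= 117649

117649


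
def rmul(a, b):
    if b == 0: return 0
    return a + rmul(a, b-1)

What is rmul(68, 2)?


rmul(68, 2) = 68 + rmul(68, 1)
rmul(68, 1) = 68 + rmul(68, 0)
rmul(68, 0) = 0  (base case)
Total: 68 + 68 + 0 = 136

136


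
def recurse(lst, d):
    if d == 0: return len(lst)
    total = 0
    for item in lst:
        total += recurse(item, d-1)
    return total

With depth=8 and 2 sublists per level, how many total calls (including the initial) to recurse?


At depth 0 (root): 1 call
At depth 1: each of 1 parents calls recurse on 2 children = 2 calls
At depth 2: each of 2 parents calls recurse on 2 children = 4 calls
At depth 3: each of 4 parents calls recurse on 2 children = 8 calls
At depth 4: each of 8 parents calls recurse on 2 children = 16 calls
At depth 5: each of 16 parents calls recurse on 2 children = 32 calls
At depth 6: each of 32 parents calls recurse on 2 children = 64 calls
At depth 7: each of 64 parents calls recurse on 2 children = 128 calls
At depth 8: each of 128 parents calls recurse on 2 children = 256 calls
Total: 1 + 2 + 4 + 8 + 16 + 32 + 64 + 128 + 256 = 511

511


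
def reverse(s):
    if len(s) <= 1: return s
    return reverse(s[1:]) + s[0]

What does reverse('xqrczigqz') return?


reverse('xqrczigqz') = reverse('qrczigqz') + 'x'
reverse('qrczigqz') = reverse('rczigqz') + 'q'
reverse('rczigqz') = reverse('czigqz') + 'r'
reverse('czigqz') = reverse('zigqz') + 'c'
reverse('zigqz') = reverse('igqz') + 'z'
reverse('igqz') = reverse('gqz') + 'i'
reverse('gqz') = reverse('qz') + 'g'
reverse('qz') = reverse('z') + 'q'
reverse('z') = 'z'  (base case)
Concatenating: 'z' + 'q' + 'g' + 'i' + 'z' + 'c' + 'r' + 'q' + 'x' = 'zqgizcrqx'

zqgizcrqx


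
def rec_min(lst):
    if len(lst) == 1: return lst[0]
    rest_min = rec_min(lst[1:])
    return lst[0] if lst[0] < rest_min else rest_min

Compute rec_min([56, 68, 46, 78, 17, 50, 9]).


rec_min([56, 68, 46, 78, 17, 50, 9]): compare 56 with rec_min([68, 46, 78, 17, 50, 9])
rec_min([68, 46, 78, 17, 50, 9]): compare 68 with rec_min([46, 78, 17, 50, 9])
rec_min([46, 78, 17, 50, 9]): compare 46 with rec_min([78, 17, 50, 9])
rec_min([78, 17, 50, 9]): compare 78 with rec_min([17, 50, 9])
rec_min([17, 50, 9]): compare 17 with rec_min([50, 9])
rec_min([50, 9]): compare 50 with rec_min([9])
rec_min([9]) = 9  (base case)
Compare 50 with 9 -> 9
Compare 17 with 9 -> 9
Compare 78 with 9 -> 9
Compare 46 with 9 -> 9
Compare 68 with 9 -> 9
Compare 56 with 9 -> 9

9


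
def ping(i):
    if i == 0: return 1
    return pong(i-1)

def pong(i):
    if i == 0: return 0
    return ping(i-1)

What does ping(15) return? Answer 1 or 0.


ping(15) = pong(14)
pong(14) = ping(13)
ping(13) = pong(12)
pong(12) = ping(11)
ping(11) = pong(10)
pong(10) = ping(9)
ping(9) = pong(8)
pong(8) = ping(7)
ping(7) = pong(6)
pong(6) = ping(5)
ping(5) = pong(4)
pong(4) = ping(3)
ping(3) = pong(2)
pong(2) = ping(1)
ping(1) = pong(0)
pong(0) = 0  (base case)
Result: 0

0


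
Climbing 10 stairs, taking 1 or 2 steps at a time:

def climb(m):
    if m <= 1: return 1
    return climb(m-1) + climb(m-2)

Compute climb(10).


Building up from base cases:
climb(0) = 1
climb(1) = 1
climb(2) = climb(1) + climb(0) = 1 + 1 = 2
climb(3) = climb(2) + climb(1) = 2 + 1 = 3
climb(4) = climb(3) + climb(2) = 3 + 2 = 5
climb(5) = climb(4) + climb(3) = 5 + 3 = 8
climb(6) = climb(5) + climb(4) = 8 + 5 = 13
climb(7) = climb(6) + climb(5) = 13 + 8 = 21
climb(8) = climb(7) + climb(6) = 21 + 13 = 34
climb(9) = climb(8) + climb(7) = 34 + 21 = 55
climb(10) = climb(9) + climb(8) = 55 + 34 = 89

89


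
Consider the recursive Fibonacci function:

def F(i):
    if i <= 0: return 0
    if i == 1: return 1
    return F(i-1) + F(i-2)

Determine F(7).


Computing F(7) bottom-up:
F(0) = 0
F(1) = 1
F(2) = F(1) + F(0) = 1 + 0 = 1
F(3) = F(2) + F(1) = 1 + 1 = 2
F(4) = F(3) + F(2) = 2 + 1 = 3
F(5) = F(4) + F(3) = 3 + 2 = 5
F(6) = F(5) + F(4) = 5 + 3 = 8
F(7) = F(6) + F(5) = 8 + 5 = 13

13


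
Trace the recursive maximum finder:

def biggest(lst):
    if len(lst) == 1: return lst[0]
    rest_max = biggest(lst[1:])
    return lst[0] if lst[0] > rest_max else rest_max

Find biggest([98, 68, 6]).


biggest([98, 68, 6]): compare 98 with biggest([68, 6])
biggest([68, 6]): compare 68 with biggest([6])
biggest([6]) = 6  (base case)
Compare 68 with 6 -> 68
Compare 98 with 68 -> 98

98
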